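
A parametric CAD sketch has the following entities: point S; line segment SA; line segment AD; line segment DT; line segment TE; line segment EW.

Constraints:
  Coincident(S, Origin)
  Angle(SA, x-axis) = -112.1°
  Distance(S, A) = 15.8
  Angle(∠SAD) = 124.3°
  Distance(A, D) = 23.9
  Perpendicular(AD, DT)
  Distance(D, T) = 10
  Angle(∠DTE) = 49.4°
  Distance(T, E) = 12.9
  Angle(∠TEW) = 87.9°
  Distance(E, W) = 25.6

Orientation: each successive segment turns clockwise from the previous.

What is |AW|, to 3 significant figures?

35.9

S is at the origin; SA runs at -112.1° with length 15.8, so A = (-5.94, -14.6). ∠SAD = 124.3° gives AD at -168° from the x-axis; with |AD| = 23.9, D = (-29.3, -19.7). The perpendicularity gives DT at right angles to AD, so DT runs at 102°; with |DT| = 10.0, T = (-31.4, -9.92). ∠DTE = 49.4° gives TE at -28.4° from the x-axis; with |TE| = 12.9, E = (-20.1, -16.1). ∠TEW = 87.9° gives EW at -120° from the x-axis; with |EW| = 25.6, W = (-33.1, -38.1). Then |AW| = |W − A| = 35.9.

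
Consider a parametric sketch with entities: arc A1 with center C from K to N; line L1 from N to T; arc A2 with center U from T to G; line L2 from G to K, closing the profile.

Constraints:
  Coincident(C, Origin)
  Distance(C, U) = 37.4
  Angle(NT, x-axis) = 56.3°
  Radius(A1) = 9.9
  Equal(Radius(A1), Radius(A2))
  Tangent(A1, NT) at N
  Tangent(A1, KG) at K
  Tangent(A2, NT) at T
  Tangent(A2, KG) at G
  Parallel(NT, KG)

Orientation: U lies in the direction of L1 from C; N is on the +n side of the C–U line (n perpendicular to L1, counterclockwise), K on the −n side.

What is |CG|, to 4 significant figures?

38.69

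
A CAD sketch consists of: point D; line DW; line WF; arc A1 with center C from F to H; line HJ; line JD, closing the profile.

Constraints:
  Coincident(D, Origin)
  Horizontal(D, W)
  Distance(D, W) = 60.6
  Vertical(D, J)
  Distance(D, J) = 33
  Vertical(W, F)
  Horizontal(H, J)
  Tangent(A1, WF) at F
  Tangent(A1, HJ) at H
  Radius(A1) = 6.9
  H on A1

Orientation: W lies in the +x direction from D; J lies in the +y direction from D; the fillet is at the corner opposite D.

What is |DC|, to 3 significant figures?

59.7

D is at the origin; DW is horizontal with |DW| = 60.6 and W on the +x side, so W = (60.6, 0.00). DJ is vertical with |DJ| = 33.0 and J on the +y side, so J = (0.00, 33.0). The virtual corner opposite D is at (60.6, 33.0). Tangency of A1 to WF means the radius CF is perpendicular to WF and the tangent condition forces CH to be normal to HJ, with radius 6.9, so the center C sits 6.9 in from both sides at C = (53.7, 26.1). Then |DC| = |C − D| = 59.7.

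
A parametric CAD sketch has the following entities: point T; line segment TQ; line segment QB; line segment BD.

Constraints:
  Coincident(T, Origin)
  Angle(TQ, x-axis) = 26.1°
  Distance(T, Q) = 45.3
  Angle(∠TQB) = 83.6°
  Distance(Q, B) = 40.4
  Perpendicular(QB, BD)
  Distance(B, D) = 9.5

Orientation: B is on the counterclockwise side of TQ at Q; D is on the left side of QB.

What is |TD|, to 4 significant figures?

50.11

T is at the origin; TQ runs at 26.1° with length 45.3, so Q = 45.3·(cos 26.1°, sin 26.1°) = (40.68, 19.93). ∠TQB = 83.6°, so QB runs at 26.1° + (180° − 83.6°) = 122.5° from the x-axis; with |QB| = 40.4, B = Q + 40.4·(cos 122.5°, sin 122.5°) = (18.97, 54.00). The perpendicularity gives BD at right angles to QB; with |BD| = 9.5 on the left of QB, D = B + 9.5·(-0.8434, -0.5373) = (10.96, 48.90). Then |TD| = |D − T| = 50.11.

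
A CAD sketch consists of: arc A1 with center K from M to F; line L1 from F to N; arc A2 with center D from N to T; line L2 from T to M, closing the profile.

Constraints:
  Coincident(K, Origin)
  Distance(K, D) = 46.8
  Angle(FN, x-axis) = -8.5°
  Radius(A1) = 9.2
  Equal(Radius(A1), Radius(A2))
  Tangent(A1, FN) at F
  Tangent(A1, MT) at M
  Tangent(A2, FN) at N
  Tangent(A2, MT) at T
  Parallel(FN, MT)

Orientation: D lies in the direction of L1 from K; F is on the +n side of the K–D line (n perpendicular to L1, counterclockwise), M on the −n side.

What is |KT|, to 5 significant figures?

47.696

Tangency of A1 to both parallel lines with radius 9.2 puts F and M at K ± 9.2·n: F = (1.3598, 9.0989), M = (-1.3598, -9.0989). Equal radii place N and T the same way about D: N = D + 9.2·n = (47.646, 2.1815), T = D − 9.2·n = (44.926, -16.016). Then |KT| = |T − K| = 47.696.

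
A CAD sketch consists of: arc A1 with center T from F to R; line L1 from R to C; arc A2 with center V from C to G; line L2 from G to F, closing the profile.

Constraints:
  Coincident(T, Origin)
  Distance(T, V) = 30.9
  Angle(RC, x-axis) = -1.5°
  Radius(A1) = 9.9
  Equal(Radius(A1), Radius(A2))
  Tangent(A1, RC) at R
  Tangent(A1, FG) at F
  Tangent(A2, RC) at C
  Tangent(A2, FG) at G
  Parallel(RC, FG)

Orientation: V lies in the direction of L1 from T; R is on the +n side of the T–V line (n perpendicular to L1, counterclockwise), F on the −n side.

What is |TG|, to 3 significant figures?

32.4

Tangency of A1 to both parallel lines with radius 9.9 puts R and F at T ± 9.9·n: R = (0.259, 9.90), F = (-0.259, -9.90). Equal radii place C and G the same way about V: C = V + 9.9·n = (31.1, 9.09), G = V − 9.9·n = (30.6, -10.7). Then |TG| = |G − T| = 32.4.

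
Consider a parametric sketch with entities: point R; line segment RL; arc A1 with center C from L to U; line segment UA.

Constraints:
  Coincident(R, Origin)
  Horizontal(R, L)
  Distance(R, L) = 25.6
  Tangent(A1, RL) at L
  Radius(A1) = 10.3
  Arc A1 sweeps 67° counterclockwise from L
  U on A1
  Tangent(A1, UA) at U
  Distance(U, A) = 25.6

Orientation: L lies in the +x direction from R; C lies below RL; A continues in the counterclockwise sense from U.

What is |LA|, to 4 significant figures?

35.64

R is at the origin; R and L share the same y with |RL| = 25.6 and L on the +x side, so L = (25.60, 0.000). The tangent condition forces CL to be normal to RL, so C = L + (0, -10.3) = (25.60, -10.30). On A1, L sits at bearing 90° from C; a 67° counterclockwise sweep puts U at bearing 157°, so U = C + 10.3·(cos 157°, sin 157°) = (16.12, -6.275). Tangency of A1 to UA means the radius CU is perpendicular to UA, so UA runs along (−sin 157°, cos 157°); with |UA| = 25.6, A = (6.116, -29.84). Then |LA| = |A − L| = 35.64.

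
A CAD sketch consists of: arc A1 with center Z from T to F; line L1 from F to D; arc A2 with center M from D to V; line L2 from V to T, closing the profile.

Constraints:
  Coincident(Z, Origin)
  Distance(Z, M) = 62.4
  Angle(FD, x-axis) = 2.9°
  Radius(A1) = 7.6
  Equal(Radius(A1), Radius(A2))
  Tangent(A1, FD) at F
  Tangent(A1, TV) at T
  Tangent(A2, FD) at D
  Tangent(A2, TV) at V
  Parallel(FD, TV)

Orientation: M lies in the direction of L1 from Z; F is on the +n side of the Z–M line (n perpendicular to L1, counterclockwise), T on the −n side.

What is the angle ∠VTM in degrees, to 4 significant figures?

6.944°

Tangency of A1 to both parallel lines with radius 7.6 puts F and T at Z ± 7.6·n: F = (-0.3845, 7.590), T = (0.3845, -7.590). Equal radii place D and V the same way about M: D = M + 7.6·n = (61.94, 10.75), V = M − 7.6·n = (62.70, -4.433). Then cos ∠VTM = TV·TM / (|TV||TM|), giving 6.944°.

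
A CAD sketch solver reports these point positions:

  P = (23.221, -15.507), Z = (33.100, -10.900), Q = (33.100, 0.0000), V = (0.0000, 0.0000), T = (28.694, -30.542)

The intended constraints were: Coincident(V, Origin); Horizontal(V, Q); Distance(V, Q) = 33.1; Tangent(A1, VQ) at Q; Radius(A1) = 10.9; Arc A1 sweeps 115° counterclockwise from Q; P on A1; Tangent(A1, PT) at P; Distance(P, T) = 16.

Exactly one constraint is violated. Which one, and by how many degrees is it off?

Tangent(A1, PT) at P — off by 5.00°.

V = (0.00, 0.00) ✓; V.y = 0.00, Q.y = 0.00 ✓; |VQ| = 33.10 ✓; ∠(ZQ, QV) = 90.00° ✓; |ZQ| = 10.90 ✓; bearing(Z→P) − bearing(Z→Q) = 115.0° ✓; |ZP| = 10.90 ✓; ∠(ZP, PT) = 95.00° ✗; |PT| = 16.00 ✓.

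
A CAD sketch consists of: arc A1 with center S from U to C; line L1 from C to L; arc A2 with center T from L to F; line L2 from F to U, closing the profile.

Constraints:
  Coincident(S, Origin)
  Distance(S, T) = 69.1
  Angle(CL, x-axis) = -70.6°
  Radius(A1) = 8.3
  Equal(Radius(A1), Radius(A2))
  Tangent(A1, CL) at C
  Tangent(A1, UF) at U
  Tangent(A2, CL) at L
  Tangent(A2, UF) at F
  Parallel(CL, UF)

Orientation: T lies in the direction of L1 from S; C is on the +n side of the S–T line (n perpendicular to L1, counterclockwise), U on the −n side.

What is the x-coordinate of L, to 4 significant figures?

30.78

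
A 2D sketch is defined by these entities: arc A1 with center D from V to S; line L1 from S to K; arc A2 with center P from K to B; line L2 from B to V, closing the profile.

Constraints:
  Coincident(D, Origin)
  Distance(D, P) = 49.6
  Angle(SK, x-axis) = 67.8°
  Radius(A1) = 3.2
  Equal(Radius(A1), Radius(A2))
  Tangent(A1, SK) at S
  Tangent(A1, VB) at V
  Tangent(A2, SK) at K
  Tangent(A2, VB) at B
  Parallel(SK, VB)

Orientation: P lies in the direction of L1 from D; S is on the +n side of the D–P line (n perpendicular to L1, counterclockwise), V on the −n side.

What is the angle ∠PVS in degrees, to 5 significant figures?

86.309°

D is at the origin and P lies 49.6 along u from D, so P = 49.6·u = (18.741, 45.923). Tangency of A1 to both parallel lines with radius 3.2 puts S and V at D ± 3.2·n: S = (-2.9628, 1.2091), V = (2.9628, -1.2091). Then cos ∠PVS = VP·VS / (|VP||VS|), giving 86.309°.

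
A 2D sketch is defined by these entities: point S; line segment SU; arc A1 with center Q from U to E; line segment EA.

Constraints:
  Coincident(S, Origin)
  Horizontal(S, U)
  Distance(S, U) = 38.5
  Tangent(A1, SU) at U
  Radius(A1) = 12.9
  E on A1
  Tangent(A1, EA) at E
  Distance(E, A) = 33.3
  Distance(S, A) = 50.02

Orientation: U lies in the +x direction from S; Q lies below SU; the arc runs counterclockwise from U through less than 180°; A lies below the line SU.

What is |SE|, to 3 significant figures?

28.2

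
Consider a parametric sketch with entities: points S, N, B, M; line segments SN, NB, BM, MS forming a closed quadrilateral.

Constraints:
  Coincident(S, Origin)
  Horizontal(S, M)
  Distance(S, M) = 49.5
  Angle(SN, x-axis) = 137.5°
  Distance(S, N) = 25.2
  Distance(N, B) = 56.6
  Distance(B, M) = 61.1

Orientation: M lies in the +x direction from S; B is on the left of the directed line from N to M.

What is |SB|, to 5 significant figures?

59.862

S is at the origin; SM is horizontal with |SM| = 49.5 and M in +x, so M = (49.5, 0). SN runs at 137.5° with |SN| = 25.2, so N = (-18.579, 17.025). B is determined by |NB| = 56.6 and |BM| = 61.1 together: it lies at the intersection of circle(N, 56.6) and circle(M, 61.1). With |NM| = 70.176, the foot of the radical line on NM is 31.314 from N and the perpendicular offset is √(56.6² − 31.314²) = 47.149. Taking the left-of-NM solution: B = (23.238, 55.168).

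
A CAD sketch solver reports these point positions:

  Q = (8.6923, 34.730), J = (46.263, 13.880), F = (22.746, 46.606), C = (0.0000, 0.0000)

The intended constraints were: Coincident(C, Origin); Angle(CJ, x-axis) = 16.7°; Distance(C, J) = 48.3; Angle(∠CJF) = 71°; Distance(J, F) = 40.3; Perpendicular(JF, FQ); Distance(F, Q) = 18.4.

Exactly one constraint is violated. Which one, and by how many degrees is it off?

Perpendicular(JF, FQ) — off by 4.50°.

C = (0.00, 0.00) ✓; CJ at 16.70° ✓; |CJ| = 48.30 ✓; ∠CJF = 71.00° ✓; |JF| = 40.30 ✓; ∠(JF, FQ) = 94.50° ✗; |FQ| = 18.40 ✓.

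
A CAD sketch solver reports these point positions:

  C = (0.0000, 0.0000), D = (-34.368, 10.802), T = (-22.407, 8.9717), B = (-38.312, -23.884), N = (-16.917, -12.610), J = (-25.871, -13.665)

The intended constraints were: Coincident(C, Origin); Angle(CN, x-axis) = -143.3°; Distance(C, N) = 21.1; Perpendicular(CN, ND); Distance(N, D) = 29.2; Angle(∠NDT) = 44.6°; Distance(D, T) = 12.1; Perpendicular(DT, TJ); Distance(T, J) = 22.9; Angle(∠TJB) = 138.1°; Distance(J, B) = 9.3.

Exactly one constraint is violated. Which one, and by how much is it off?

Distance(J, B) = 9.3 — off by 6.80.

C = (0.00, 0.00) ✓; CN at -143.3° ✓; |CN| = 21.10 ✓; ∠(CN, ND) = 90.00° ✓; |ND| = 29.20 ✓; ∠NDT = 44.60° ✓; |DT| = 12.10 ✓; ∠(DT, TJ) = 90.00° ✓; |TJ| = 22.90 ✓; ∠TJB = 138.1° ✓; |JB| = 16.10 ✗.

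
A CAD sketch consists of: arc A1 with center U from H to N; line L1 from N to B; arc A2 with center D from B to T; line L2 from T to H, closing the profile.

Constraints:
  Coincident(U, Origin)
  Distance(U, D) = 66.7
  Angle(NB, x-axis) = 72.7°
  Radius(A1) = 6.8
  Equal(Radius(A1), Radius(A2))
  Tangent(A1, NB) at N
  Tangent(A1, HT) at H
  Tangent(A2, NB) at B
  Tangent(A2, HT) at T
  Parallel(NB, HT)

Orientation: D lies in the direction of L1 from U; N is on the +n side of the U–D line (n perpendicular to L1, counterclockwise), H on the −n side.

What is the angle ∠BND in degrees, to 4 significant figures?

5.821°

The slot axis is L1's direction at 72.7°, so u = (cos 72.7°, sin 72.7°) = (0.2974, 0.9548) and n = (−sin 72.7°, cos 72.7°) = (-0.9548, 0.2974). U is at the origin and D lies 66.7 along u from U, so D = 66.7·u = (19.83, 63.68). Tangency of A1 to both parallel lines with radius 6.8 puts N and H at U ± 6.8·n: N = (-6.492, 2.022), H = (6.492, -2.022). Equal radii place B and T the same way about D: B = D + 6.8·n = (13.34, 65.70), T = D − 6.8·n = (26.33, 61.66). Then cos ∠BND = NB·ND / (|NB||ND|), giving 5.821°.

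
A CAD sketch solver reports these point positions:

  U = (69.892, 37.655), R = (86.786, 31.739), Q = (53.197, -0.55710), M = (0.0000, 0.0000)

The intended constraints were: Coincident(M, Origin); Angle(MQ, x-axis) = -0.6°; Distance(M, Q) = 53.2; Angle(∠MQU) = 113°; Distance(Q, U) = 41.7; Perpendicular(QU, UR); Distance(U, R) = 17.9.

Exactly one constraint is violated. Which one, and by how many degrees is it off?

Perpendicular(QU, UR) — off by 4.30°.

M = (0.00, 0.00) ✓; MQ at -0.6000° ✓; |MQ| = 53.20 ✓; ∠MQU = 113.0° ✓; |QU| = 41.70 ✓; ∠(QU, UR) = 85.70° ✗; |UR| = 17.90 ✓.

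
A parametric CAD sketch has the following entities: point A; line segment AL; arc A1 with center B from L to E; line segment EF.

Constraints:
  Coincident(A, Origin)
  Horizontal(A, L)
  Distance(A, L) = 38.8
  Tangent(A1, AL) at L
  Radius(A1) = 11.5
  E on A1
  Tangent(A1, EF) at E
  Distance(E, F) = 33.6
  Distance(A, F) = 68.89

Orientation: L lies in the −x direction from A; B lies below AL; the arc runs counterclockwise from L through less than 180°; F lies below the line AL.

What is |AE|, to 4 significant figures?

51.37

A is at the origin; AL is horizontal with |AL| = 38.8 and L on the −x side, so L = (-38.80, 0.000). Since A1 is tangent to AL there, BL ⟂ AL, so B = L + (0, -11.5) = (-38.80, -11.50). Since BE ⟂ EF (tangency), |BF| = √(11.5² + 33.6²) = 35.51 regardless of where E sits on A1. So F lies on both circle(A, 68.89) and circle(B, 35.51); the below-AL intersection is F = (-52.95, -44.07). E is the foot of the tangent from F: E = (-50.26, -10.58).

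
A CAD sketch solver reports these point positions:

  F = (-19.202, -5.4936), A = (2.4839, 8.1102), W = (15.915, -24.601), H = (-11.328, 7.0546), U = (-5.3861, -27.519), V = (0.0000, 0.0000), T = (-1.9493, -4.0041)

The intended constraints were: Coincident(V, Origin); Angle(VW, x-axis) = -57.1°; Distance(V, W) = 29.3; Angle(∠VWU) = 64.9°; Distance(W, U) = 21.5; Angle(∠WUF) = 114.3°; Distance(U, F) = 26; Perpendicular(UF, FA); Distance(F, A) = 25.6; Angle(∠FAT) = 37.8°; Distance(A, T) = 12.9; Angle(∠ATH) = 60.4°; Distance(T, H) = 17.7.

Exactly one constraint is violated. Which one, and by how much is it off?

Distance(T, H) = 17.7 — off by 3.20.

V = (0.00, 0.00) ✓; VW at -57.10° ✓; |VW| = 29.30 ✓; ∠VWU = 64.90° ✓; |WU| = 21.50 ✓; ∠WUF = 114.3° ✓; |UF| = 26.00 ✓; ∠(UF, FA) = 90.00° ✓; |FA| = 25.60 ✓; ∠FAT = 37.80° ✓; |AT| = 12.90 ✓; ∠ATH = 60.40° ✓; |TH| = 14.50 ✗.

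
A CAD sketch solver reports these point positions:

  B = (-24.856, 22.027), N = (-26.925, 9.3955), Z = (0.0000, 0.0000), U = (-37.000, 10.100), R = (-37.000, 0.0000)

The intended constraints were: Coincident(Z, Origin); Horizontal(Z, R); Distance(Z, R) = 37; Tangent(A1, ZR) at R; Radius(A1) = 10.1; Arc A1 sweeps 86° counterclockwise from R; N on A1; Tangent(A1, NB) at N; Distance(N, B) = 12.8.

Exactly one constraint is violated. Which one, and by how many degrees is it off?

Tangent(A1, NB) at N — off by 5.30°.

Z = (0.00, 0.00) ✓; Z.y = 0.00, R.y = 0.00 ✓; |ZR| = 37.00 ✓; ∠(UR, RZ) = 90.00° ✓; |UR| = 10.10 ✓; bearing(U→N) − bearing(U→R) = 86.00° ✓; |UN| = 10.10 ✓; ∠(UN, NB) = 95.30° ✗; |NB| = 12.80 ✓.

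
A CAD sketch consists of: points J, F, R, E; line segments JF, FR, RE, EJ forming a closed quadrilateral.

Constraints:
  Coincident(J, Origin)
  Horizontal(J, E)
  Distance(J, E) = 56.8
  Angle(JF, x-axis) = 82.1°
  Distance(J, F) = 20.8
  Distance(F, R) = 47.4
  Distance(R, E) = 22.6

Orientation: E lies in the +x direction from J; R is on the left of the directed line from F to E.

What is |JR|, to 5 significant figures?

54.705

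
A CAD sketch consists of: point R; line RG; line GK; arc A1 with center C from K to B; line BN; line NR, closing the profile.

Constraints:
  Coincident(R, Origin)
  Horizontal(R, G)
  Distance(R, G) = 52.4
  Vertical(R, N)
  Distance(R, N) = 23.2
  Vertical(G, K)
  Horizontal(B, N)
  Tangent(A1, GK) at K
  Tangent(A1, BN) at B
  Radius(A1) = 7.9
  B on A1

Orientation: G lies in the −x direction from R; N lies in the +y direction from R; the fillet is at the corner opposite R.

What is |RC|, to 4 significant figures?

47.06

R and N share the same x with |RN| = 23.2 and N on the +y side, so N = (0.000, 23.20). The virtual corner opposite R is at (-52.40, 23.20). A1 meets GK tangentially, so CK is at right angles to GK and the tangent condition forces CB to be normal to BN, with radius 7.9, so the center C sits 7.9 in from both sides at C = (-44.50, 15.30). Then |RC| = |C − R| = 47.06.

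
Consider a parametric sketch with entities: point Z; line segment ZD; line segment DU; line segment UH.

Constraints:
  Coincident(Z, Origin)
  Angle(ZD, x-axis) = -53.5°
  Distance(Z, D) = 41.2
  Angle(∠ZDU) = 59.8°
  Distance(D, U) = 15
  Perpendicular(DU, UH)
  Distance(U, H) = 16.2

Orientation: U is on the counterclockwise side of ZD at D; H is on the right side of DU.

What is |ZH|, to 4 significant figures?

52.12

∠ZDU = 59.8°, so DU runs at -53.5° + (180° − 59.8°) = 66.70° from the x-axis; with |DU| = 15.0, U = D + 15.0·(cos 66.70°, sin 66.70°) = (30.44, -19.34). DU is perpendicular to UH; with |UH| = 16.2 on the right of DU, H = U + 16.2·(0.9184, -0.3955) = (45.32, -25.75). Then |ZH| = |H − Z| = 52.12.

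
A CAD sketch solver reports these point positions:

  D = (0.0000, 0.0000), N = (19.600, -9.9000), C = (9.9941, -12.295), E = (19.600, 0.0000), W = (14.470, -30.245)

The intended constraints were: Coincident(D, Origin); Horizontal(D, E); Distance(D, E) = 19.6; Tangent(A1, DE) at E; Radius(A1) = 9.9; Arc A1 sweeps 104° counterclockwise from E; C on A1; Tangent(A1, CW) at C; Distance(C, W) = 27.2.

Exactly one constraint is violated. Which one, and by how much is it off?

Distance(C, W) = 27.2 — off by 8.70.

D = (0.00, 0.00) ✓; D.y = 0.00, E.y = 0.00 ✓; |DE| = 19.60 ✓; ∠(NE, ED) = 90.00° ✓; |NE| = 9.900 ✓; bearing(N→C) − bearing(N→E) = 104.0° ✓; |NC| = 9.900 ✓; ∠(NC, CW) = 90.00° ✓; |CW| = 18.50 ✗.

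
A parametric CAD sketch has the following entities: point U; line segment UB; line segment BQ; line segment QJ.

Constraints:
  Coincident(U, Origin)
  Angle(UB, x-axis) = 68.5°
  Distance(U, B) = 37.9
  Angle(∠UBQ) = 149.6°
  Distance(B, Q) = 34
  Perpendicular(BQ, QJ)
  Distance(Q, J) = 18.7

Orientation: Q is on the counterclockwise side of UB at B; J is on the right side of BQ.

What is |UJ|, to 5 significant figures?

76.696

U is at the origin; UB runs at 68.5° with length 37.9, so B = 37.9·(cos 68.5°, sin 68.5°) = (13.890, 35.263). ∠UBQ = 149.6°, so BQ runs at 68.5° + (180° − 149.6°) = 98.900° from the x-axis; with |BQ| = 34.0, Q = B + 34.0·(cos 98.900°, sin 98.900°) = (8.6302, 68.853). BQ ⟂ QJ; with |QJ| = 18.7 on the right of BQ, J = Q + 18.7·(0.98796, 0.15471) = (27.105, 71.747). Then |UJ| = |J − U| = 76.696.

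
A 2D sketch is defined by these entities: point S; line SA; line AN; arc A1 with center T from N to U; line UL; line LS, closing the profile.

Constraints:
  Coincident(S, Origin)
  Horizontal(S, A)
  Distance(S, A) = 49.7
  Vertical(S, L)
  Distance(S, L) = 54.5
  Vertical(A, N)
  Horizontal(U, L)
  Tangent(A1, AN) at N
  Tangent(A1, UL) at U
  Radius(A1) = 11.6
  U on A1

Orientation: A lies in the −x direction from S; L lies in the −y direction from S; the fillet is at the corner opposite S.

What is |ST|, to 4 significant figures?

57.38

S is at the origin; SA is horizontal with |SA| = 49.7 and A on the −x side, so A = (-49.70, 0.000). SL is vertical with |SL| = 54.5 and L on the −y side, so L = (0.000, -54.50). The virtual corner opposite S is at (-49.70, -54.50). The tangent condition forces TN to be normal to AN and tangency of A1 to UL means the radius TU is perpendicular to UL, with radius 11.6, so the center T sits 11.6 in from both sides at T = (-38.10, -42.90). Then |ST| = |T − S| = 57.38.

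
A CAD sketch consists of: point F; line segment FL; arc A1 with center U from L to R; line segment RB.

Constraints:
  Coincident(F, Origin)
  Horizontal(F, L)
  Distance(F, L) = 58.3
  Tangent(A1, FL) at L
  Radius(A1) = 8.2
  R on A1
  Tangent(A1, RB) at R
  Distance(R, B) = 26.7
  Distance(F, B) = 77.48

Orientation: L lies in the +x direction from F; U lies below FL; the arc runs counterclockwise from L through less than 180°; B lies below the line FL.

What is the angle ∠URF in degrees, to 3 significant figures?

124°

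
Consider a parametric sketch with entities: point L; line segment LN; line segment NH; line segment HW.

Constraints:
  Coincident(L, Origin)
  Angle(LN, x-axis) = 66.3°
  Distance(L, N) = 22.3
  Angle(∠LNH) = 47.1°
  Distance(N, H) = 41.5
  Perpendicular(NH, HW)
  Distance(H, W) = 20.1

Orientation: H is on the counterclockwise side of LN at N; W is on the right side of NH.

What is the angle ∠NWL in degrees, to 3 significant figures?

28.3°

∠LNH = 47.1°, so NH runs at 66.3° + (180° − 47.1°) = 199° from the x-axis; with |NH| = 41.5, H = N + 41.5·(cos 199°, sin 199°) = (-30.2, 6.77). NH is perpendicular to HW; with |HW| = 20.1 on the right of NH, W = H + 20.1·(-0.329, 0.944) = (-36.8, 25.8). Then cos ∠NWL = WN·WL / (|WN||WL|), giving 28.3°.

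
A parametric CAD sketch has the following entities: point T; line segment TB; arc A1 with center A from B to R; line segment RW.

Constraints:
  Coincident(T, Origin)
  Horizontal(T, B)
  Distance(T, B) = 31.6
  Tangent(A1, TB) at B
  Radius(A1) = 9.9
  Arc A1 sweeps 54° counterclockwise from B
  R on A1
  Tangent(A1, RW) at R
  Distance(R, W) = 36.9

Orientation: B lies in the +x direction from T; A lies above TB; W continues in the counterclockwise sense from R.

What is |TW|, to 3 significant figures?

70.1

On A1, B sits at bearing -90° from A; a 54° counterclockwise sweep puts R at bearing -36°, so R = A + 9.9·(cos -36°, sin -36°) = (39.6, 4.08). Tangency of A1 to RW means the radius AR is perpendicular to RW, so RW runs along (−sin -36°, cos -36°); with |RW| = 36.9, W = (61.3, 33.9). Then |TW| = |W − T| = 70.1.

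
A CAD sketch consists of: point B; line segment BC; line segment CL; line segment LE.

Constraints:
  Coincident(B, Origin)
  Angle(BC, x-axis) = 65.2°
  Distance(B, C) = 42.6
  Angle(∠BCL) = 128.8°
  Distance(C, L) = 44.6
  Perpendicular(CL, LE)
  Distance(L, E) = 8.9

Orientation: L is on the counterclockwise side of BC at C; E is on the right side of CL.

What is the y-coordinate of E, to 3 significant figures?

82.6

B is at the origin; BC runs at 65.2° with length 42.6, so C = 42.6·(cos 65.2°, sin 65.2°) = (17.9, 38.7). ∠BCL = 128.8°, so CL runs at 65.2° + (180° − 128.8°) = 116° from the x-axis; with |CL| = 44.6, L = C + 44.6·(cos 116°, sin 116°) = (-1.96, 78.6). CL is perpendicular to LE; with |LE| = 8.9 on the right of CL, E = L + 8.9·(0.896, 0.445) = (6.01, 82.6). So E.y = 82.6.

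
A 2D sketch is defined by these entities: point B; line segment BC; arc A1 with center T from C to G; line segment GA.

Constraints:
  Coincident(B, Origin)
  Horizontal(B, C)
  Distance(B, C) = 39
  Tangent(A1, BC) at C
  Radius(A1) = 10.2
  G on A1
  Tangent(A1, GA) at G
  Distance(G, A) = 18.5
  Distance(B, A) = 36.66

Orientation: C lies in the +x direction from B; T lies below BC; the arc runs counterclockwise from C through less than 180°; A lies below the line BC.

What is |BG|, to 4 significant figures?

30.14

Checks: ∠(TC, CB) = 90.00° ✓; |TC| = 10.20 ✓; |TG| = 10.20 ✓; ∠(TG, GA) = 90.00° ✓; |GA| = 18.50 ✓; |BA| = 36.66 ✓.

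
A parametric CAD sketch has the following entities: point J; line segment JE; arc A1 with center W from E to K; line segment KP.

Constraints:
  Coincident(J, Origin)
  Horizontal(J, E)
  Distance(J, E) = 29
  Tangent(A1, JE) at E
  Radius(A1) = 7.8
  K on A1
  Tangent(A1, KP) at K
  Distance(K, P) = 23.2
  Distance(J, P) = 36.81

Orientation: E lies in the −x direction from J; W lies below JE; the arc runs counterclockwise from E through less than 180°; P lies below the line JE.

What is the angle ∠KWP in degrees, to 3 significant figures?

71.4°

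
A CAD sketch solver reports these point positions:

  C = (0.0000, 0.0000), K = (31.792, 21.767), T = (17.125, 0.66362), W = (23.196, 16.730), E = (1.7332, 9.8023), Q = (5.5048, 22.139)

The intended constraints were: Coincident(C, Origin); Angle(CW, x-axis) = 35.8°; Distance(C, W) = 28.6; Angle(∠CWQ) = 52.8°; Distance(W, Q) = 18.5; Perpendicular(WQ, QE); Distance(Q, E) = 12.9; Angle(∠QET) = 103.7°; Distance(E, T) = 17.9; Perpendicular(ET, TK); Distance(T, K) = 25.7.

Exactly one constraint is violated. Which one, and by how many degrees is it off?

Perpendicular(ET, TK) — off by 4.10°.

C = (0.00, 0.00) ✓; CW at 35.80° ✓; |CW| = 28.60 ✓; ∠CWQ = 52.80° ✓; |WQ| = 18.50 ✓; ∠(WQ, QE) = 90.00° ✓; |QE| = 12.90 ✓; ∠QET = 103.7° ✓; |ET| = 17.90 ✓; ∠(ET, TK) = 85.90° ✗; |TK| = 25.70 ✓.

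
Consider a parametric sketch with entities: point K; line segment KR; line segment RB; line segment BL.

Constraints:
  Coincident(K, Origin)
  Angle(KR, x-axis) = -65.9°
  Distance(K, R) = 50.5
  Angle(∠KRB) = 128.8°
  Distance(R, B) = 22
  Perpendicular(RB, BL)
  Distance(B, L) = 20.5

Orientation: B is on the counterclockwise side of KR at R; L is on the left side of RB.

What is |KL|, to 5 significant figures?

56.861

K is at the origin; KR runs at -65.9° with length 50.5, so R = 50.5·(cos -65.9°, sin -65.9°) = (20.621, -46.098). ∠KRB = 128.8°, so RB runs at -65.9° + (180° − 128.8°) = -14.700° from the x-axis; with |RB| = 22.0, B = R + 22.0·(cos -14.700°, sin -14.700°) = (41.901, -51.681). RB is perpendicular to BL; with |BL| = 20.5 on the left of RB, L = B + 20.5·(0.25376, 0.96727) = (47.103, -31.852). Then |KL| = |L − K| = 56.861.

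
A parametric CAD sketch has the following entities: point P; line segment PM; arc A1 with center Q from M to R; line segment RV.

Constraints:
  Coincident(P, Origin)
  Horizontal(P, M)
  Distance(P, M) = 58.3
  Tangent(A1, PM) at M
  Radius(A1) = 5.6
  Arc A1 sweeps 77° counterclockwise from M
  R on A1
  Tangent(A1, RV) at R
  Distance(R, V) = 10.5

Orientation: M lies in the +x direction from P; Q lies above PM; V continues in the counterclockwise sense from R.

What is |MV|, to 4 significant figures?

16.54

P is at the origin; P and M share the same y with |PM| = 58.3 and M on the +x side, so M = (58.30, 0.000). The tangent condition forces QM to be normal to PM, so Q = M + (0, 5.6) = (58.30, 5.600). On A1, M sits at bearing -90° from Q; a 77° counterclockwise sweep puts R at bearing -13°, so R = Q + 5.6·(cos -13°, sin -13°) = (63.76, 4.340). The tangent condition forces QR to be normal to RV, so RV runs along (−sin -13°, cos -13°); with |RV| = 10.5, V = (66.12, 14.57). Then |MV| = |V − M| = 16.54.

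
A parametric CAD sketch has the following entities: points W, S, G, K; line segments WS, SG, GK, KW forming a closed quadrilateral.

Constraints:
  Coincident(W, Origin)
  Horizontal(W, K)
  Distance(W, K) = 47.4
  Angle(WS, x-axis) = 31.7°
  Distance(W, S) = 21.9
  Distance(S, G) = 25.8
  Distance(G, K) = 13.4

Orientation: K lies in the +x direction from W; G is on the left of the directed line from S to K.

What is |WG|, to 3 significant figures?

46.3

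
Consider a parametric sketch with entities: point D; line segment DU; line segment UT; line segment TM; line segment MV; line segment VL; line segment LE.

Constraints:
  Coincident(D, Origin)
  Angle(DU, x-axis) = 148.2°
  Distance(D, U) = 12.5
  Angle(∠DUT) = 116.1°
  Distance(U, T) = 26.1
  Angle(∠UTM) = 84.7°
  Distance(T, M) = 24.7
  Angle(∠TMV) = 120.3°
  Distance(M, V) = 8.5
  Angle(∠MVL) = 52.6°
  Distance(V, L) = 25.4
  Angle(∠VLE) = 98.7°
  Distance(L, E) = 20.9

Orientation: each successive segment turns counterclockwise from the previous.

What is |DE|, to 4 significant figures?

48.36

D is at the origin; DU runs at 148.2° with length 12.5, so U = (-10.62, 6.587). ∠DUT = 116.1° gives UT at -147.9° from the x-axis; with |UT| = 26.1, T = (-32.73, -7.283). ∠UTM = 84.7° gives TM at -52.60° from the x-axis; with |TM| = 24.7, M = (-17.73, -26.90). ∠TMV = 120.3° gives MV at 7.100° from the x-axis; with |MV| = 8.5, V = (-9.297, -25.85). ∠MVL = 52.6° gives VL at 134.5° from the x-axis; with |VL| = 25.4, L = (-27.10, -7.737). ∠VLE = 98.7° gives LE at -144.2° from the x-axis; with |LE| = 20.9, E = (-44.05, -19.96). Then |DE| = |E − D| = 48.36.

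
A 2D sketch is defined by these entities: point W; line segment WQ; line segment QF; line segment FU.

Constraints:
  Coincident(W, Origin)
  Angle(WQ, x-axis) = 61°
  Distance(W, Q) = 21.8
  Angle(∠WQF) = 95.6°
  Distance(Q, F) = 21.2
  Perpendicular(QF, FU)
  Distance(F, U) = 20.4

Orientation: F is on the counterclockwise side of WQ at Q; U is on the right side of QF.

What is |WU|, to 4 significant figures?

48.13

W is at the origin; WQ runs at 61.0° with length 21.8, so Q = 21.8·(cos 61.0°, sin 61.0°) = (10.57, 19.07). ∠WQF = 95.6°, so QF runs at 61.0° + (180° − 95.6°) = 145.4° from the x-axis; with |QF| = 21.2, F = Q + 21.2·(cos 145.4°, sin 145.4°) = (-6.882, 31.10). The perpendicularity gives FU at right angles to QF; with |FU| = 20.4 on the right of QF, U = F + 20.4·(0.5678, 0.8231) = (4.702, 47.90). Then |WU| = |U − W| = 48.13.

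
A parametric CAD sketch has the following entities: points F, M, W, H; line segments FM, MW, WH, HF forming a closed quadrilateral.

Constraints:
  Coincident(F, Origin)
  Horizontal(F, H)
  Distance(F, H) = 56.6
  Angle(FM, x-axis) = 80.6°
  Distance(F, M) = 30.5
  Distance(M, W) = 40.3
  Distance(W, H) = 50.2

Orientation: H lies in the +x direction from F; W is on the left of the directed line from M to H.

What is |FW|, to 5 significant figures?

63.083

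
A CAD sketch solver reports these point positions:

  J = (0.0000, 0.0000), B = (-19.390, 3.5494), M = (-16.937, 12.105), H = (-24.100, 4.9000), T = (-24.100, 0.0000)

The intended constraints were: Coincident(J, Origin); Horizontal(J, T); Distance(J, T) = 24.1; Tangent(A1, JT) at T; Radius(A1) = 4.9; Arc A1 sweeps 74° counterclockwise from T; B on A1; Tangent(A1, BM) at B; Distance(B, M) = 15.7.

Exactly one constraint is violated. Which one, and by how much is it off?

Distance(B, M) = 15.7 — off by 6.80.

J = (0.00, 0.00) ✓; J.y = 0.00, T.y = 0.00 ✓; |JT| = 24.10 ✓; ∠(HT, TJ) = 90.00° ✓; |HT| = 4.900 ✓; bearing(H→B) − bearing(H→T) = 74.00° ✓; |HB| = 4.900 ✓; ∠(HB, BM) = 90.00° ✓; |BM| = 8.900 ✗.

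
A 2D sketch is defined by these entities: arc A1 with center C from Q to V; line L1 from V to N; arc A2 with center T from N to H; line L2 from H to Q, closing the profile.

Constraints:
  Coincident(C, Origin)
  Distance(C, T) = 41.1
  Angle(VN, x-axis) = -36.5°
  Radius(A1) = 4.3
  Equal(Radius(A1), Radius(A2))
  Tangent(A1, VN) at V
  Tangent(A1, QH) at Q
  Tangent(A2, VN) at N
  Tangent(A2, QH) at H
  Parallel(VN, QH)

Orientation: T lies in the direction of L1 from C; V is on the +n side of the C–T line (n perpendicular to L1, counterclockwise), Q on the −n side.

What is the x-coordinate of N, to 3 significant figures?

35.6

The slot axis is L1's direction at -36.5°, so u = (cos -36.5°, sin -36.5°) = (0.804, -0.595) and n = (−sin -36.5°, cos -36.5°) = (0.595, 0.804). C is at the origin and T lies 41.1 along u from C, so T = 41.1·u = (33.0, -24.4). Tangency of A1 to both parallel lines with radius 4.3 puts V and Q at C ± 4.3·n: V = (2.56, 3.46), Q = (-2.56, -3.46). Equal radii place N and H the same way about T: N = T + 4.3·n = (35.6, -21.0), H = T − 4.3·n = (30.5, -27.9). So N.x = 35.6.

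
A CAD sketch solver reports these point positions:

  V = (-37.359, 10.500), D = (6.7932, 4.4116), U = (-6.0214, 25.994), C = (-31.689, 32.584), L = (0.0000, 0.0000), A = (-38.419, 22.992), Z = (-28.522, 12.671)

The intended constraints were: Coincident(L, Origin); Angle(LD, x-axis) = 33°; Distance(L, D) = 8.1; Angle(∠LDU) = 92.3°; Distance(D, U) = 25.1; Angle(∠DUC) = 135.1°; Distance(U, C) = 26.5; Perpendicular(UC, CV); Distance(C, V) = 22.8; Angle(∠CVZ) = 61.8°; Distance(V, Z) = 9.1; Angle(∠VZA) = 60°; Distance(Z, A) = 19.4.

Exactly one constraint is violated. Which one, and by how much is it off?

Distance(Z, A) = 19.4 — off by 5.10.

L = (0.00, 0.00) ✓; LD at 33.00° ✓; |LD| = 8.100 ✓; ∠LDU = 92.30° ✓; |DU| = 25.10 ✓; ∠DUC = 135.1° ✓; |UC| = 26.50 ✓; ∠(UC, CV) = 90.00° ✓; |CV| = 22.80 ✓; ∠CVZ = 61.80° ✓; |VZ| = 9.100 ✓; ∠VZA = 60.00° ✓; |ZA| = 14.30 ✗.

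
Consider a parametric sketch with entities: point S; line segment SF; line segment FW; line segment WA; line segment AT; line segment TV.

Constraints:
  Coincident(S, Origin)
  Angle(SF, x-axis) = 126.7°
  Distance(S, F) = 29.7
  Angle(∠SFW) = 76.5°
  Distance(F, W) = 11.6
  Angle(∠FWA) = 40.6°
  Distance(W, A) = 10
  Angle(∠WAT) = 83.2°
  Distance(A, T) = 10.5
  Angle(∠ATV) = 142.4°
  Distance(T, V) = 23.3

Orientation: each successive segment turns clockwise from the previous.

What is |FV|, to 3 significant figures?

25.5

S is at the origin; SF runs at 126.7° with length 29.7, so F = (-17.7, 23.8). ∠SFW = 76.5° gives FW at 23.2° from the x-axis; with |FW| = 11.6, W = (-7.09, 28.4). ∠FWA = 40.6° gives WA at -116° from the x-axis; with |WA| = 10.0, A = (-11.5, 19.4). ∠WAT = 83.2° gives AT at 147° from the x-axis; with |AT| = 10.5, T = (-20.3, 25.1). ∠ATV = 142.4° gives TV at 109° from the x-axis; with |TV| = 23.3, V = (-28.0, 47.1). Then |FV| = |V − F| = 25.5.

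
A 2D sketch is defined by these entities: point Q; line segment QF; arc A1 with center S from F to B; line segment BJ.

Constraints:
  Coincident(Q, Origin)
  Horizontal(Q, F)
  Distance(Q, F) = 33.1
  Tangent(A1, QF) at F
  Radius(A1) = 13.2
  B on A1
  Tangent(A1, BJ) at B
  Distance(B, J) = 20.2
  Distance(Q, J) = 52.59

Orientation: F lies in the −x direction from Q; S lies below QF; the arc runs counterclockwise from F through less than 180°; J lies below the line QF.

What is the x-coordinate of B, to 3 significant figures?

-45.3

Q is at the origin; QF is horizontal with |QF| = 33.1 and F on the −x side, so F = (-33.1, 0.00). Tangency of A1 to QF means the radius SF is perpendicular to QF, so S = F + (0, -13.2) = (-33.1, -13.2). Since SB ⟂ BJ (tangency), |SJ| = √(13.2² + 20.2²) = 24.1 regardless of where B sits on A1. So J lies on both circle(Q, 52.59) and circle(S, 24.1); the below-QF intersection is J = (-37.4, -36.9). B is the foot of the tangent from J: B = (-45.3, -18.3).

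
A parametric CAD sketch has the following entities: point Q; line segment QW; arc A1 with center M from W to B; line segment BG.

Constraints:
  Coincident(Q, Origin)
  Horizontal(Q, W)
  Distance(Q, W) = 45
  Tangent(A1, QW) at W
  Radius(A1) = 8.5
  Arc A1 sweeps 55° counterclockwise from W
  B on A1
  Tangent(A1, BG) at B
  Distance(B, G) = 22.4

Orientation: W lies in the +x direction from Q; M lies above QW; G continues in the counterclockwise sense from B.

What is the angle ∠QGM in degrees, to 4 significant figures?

15.49°

Q is at the origin; QW is horizontal with |QW| = 45.0 and W on the +x side, so W = (45.00, 0.000). A1 meets QW tangentially, so MW is at right angles to QW, so M = W + (0, 8.5) = (45.00, 8.500). On A1, W sits at bearing -90° from M; a 55° counterclockwise sweep puts B at bearing -35°, so B = M + 8.5·(cos -35°, sin -35°) = (51.96, 3.625). Since A1 is tangent to BG there, MB ⟂ BG, so BG runs along (−sin -35°, cos -35°); with |BG| = 22.4, G = (64.81, 21.97). Then cos ∠QGM = GQ·GM / (|GQ||GM|), giving 15.49°.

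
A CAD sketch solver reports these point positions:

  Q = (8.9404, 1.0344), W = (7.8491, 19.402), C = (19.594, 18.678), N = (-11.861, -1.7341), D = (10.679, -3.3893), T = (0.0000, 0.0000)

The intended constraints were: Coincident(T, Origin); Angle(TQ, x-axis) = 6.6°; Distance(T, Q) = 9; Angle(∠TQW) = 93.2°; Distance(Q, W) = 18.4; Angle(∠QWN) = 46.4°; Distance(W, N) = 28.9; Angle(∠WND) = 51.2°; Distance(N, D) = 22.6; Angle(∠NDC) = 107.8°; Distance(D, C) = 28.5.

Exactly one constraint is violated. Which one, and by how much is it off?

Distance(D, C) = 28.5 — off by 4.70.

T = (0.00, 0.00) ✓; TQ at 6.600° ✓; |TQ| = 9.000 ✓; ∠TQW = 93.20° ✓; |QW| = 18.40 ✓; ∠QWN = 46.40° ✓; |WN| = 28.90 ✓; ∠WND = 51.20° ✓; |ND| = 22.60 ✓; ∠NDC = 107.8° ✓; |DC| = 23.80 ✗.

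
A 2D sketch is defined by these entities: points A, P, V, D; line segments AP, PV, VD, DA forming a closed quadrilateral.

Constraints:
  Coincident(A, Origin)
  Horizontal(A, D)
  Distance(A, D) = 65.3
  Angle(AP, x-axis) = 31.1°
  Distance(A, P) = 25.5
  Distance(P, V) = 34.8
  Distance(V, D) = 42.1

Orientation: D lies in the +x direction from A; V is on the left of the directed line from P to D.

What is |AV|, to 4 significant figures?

59.88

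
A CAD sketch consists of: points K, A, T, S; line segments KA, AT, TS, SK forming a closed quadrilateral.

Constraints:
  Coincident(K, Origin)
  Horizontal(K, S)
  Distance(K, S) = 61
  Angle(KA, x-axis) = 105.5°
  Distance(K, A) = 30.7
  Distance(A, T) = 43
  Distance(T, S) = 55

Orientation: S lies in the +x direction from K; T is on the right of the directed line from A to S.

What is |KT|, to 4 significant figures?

12.74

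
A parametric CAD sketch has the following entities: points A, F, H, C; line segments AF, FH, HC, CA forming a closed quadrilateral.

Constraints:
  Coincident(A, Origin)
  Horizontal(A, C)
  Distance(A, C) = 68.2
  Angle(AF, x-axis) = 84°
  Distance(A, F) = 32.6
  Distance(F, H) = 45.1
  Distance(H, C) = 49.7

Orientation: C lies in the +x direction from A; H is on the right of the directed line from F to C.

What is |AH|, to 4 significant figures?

21.76

A is at the origin; AC is horizontal with |AC| = 68.2 and C in +x, so C = (68.2, 0). AF runs at 84.0° with |AF| = 32.6, so F = (3.408, 32.42). H is determined by |FH| = 45.1 and |HC| = 49.7 together: it lies at the intersection of circle(F, 45.1) and circle(C, 49.7). With |FC| = 72.45, the foot of the radical line on FC is 33.22 from F and the perpendicular offset is √(45.1² − 33.22²) = 30.51. Taking the right-of-FC solution: H = (19.46, -9.725).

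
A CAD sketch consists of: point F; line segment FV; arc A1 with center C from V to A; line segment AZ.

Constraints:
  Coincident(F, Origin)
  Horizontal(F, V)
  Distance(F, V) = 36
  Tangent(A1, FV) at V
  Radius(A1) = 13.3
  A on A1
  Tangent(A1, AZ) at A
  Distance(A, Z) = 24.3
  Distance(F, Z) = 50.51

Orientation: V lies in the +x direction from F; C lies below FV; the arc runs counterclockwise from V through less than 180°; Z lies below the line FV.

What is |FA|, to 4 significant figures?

28.91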